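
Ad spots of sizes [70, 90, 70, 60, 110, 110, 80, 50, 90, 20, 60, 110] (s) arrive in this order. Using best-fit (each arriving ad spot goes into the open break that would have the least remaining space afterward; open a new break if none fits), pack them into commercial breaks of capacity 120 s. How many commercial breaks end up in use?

  70 → break 1 (new)  [load 70/120]
  90 → break 2 (new)  [load 90/120]
  70 → break 3 (new)  [load 70/120]
  60 → break 4 (new)  [load 60/120]
  110 → break 5 (new)  [load 110/120]
  110 → break 6 (new)  [load 110/120]
  80 → break 7 (new)  [load 80/120]
  50 → break 1  [load 120/120]
  90 → break 8 (new)  [load 90/120]
  20 → break 2  [load 110/120]
  60 → break 4  [load 120/120]
  110 → break 9 (new)  [load 110/120]
9 commercial breaks opened.

9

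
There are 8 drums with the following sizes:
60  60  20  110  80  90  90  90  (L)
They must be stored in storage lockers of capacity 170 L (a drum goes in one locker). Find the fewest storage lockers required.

Total = 110 + 90 + 90 + 90 + 80 + 60 + 60 + 20 = 600 L.
Lower bound: ⌈600/170⌉ = 4 storage lockers.
A packing using 4 storage lockers:
  locker 1: 110 + 60 = 170
  locker 2: 90 + 80 = 170
  locker 3: 90 + 60 + 20 = 170
  locker 4: 90 = 90
This matches the lower bound, so 4 is optimal.

4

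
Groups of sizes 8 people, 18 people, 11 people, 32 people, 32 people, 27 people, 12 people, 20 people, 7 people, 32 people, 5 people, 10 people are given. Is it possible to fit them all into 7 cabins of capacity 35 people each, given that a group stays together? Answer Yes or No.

Yes

A valid assignment using 7 cabins:
  cabin 1: 32 = 32
  cabin 2: 32 = 32
  cabin 3: 32 = 32
  cabin 4: 27 + 8 = 35
  cabin 5: 20 + 12 = 32
  cabin 6: 18 + 11 + 5 = 34
  cabin 7: 10 + 7 = 17
Every load is within 35 people, so 7 cabins suffice.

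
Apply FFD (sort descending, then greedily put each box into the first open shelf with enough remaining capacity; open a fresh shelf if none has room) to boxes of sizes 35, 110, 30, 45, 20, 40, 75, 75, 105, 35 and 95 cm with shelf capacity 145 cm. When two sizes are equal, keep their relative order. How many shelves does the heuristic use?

5

Sorted descending: 110, 105, 95, 75, 75, 45, 40, 35, 35, 30, 20.
  110 → shelf 1 (new)  [load 110/145]
  105 → shelf 2 (new)  [load 105/145]
  95 → shelf 3 (new)  [load 95/145]
  75 → shelf 4 (new)  [load 75/145]
  75 → shelf 5 (new)  [load 75/145]
  45 → shelf 3  [load 140/145]
  40 → shelf 2  [load 145/145]
  35 → shelf 1  [load 145/145]
  35 → shelf 4  [load 110/145]
  30 → shelf 4  [load 140/145]
  20 → shelf 5  [load 95/145]
5 shelves opened.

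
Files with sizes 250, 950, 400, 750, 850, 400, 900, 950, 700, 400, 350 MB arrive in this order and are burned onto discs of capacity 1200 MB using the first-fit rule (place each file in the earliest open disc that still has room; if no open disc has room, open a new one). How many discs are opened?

  250 → disc 1 (new)  [load 250/1200]
  950 → disc 1  [load 1200/1200]
  400 → disc 2 (new)  [load 400/1200]
  750 → disc 2  [load 1150/1200]
  850 → disc 3 (new)  [load 850/1200]
  400 → disc 4 (new)  [load 400/1200]
  900 → disc 5 (new)  [load 900/1200]
  950 → disc 6 (new)  [load 950/1200]
  700 → disc 4  [load 1100/1200]
  400 → disc 7 (new)  [load 400/1200]
  350 → disc 3  [load 1200/1200]
7 discs opened.

7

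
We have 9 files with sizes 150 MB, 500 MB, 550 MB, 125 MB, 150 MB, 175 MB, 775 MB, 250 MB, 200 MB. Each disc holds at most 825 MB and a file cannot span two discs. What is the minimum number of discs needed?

4

Total = 775 + 550 + 500 + 250 + 200 + 175 + 150 + 150 + 125 = 2875 MB.
Lower bound: ⌈2875/825⌉ = 4 discs.
A packing using 4 discs:
  disc 1: 775 = 775
  disc 2: 550 + 250 = 800
  disc 3: 500 + 200 + 125 = 825
  disc 4: 175 + 150 + 150 = 475
This matches the lower bound, so 4 is optimal.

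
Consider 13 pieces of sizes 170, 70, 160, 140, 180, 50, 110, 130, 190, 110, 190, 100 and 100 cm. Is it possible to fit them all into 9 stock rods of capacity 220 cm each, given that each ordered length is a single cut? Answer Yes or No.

A valid assignment using 9 stock rods:
  stock rod 1: 190 = 190
  stock rod 2: 190 = 190
  stock rod 3: 180 = 180
  stock rod 4: 170 + 50 = 220
  stock rod 5: 160 = 160
  stock rod 6: 140 + 70 = 210
  stock rod 7: 130 = 130
  stock rod 8: 110 + 110 = 220
  stock rod 9: 100 + 100 = 200
Every load is within 220 cm, so 9 stock rods suffice.

Yes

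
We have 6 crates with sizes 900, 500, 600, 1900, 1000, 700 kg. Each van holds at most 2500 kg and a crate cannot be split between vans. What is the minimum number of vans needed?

Total = 1900 + 1000 + 900 + 700 + 600 + 500 = 5600 kg.
Lower bound: ⌈5600/2500⌉ = 3 vans.
A packing using 3 vans:
  van 1: 1900 + 600 = 2500
  van 2: 1000 + 900 + 500 = 2400
  van 3: 700 = 700
This matches the lower bound, so 3 is optimal.

3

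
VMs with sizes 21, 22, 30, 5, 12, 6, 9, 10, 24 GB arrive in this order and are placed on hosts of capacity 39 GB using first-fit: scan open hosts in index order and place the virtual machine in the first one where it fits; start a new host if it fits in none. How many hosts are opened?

4

  21 → host 1 (new)  [load 21/39]
  22 → host 2 (new)  [load 22/39]
  30 → host 3 (new)  [load 30/39]
  5 → host 1  [load 26/39]
  12 → host 1  [load 38/39]
  6 → host 2  [load 28/39]
  9 → host 2  [load 37/39]
  10 → host 4 (new)  [load 10/39]
  24 → host 4  [load 34/39]
4 hosts opened.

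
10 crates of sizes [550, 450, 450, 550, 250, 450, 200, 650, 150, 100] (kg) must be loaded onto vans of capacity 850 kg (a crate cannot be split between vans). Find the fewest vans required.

6

Total = 650 + 550 + 550 + 450 + 450 + 450 + 250 + 200 + 150 + 100 = 3800 kg.
Lower bound: ⌈3800/850⌉ = 5 vans.
Also, 6 crates each exceed 425 kg, and no two of those can share a van, so at least 6 vans are needed.
A packing using 6 vans:
  van 1: 650 + 200 = 850
  van 2: 550 + 250 = 800
  van 3: 550 + 150 + 100 = 800
  van 4: 450 = 450
  van 5: 450 = 450
  van 6: 450 = 450
This matches the lower bound, so 6 is optimal.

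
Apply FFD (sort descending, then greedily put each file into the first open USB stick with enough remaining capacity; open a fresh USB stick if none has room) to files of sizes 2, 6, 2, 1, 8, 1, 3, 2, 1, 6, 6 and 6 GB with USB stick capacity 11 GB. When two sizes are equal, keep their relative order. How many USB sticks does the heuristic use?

Sorted descending: 8, 6, 6, 6, 6, 3, 2, 2, 2, 1, 1, 1.
  8 → USB stick 1 (new)  [load 8/11]
  6 → USB stick 2 (new)  [load 6/11]
  6 → USB stick 3 (new)  [load 6/11]
  6 → USB stick 4 (new)  [load 6/11]
  6 → USB stick 5 (new)  [load 6/11]
  3 → USB stick 1  [load 11/11]
  2 → USB stick 2  [load 8/11]
  2 → USB stick 2  [load 10/11]
  2 → USB stick 3  [load 8/11]
  1 → USB stick 2  [load 11/11]
  1 → USB stick 3  [load 9/11]
  1 → USB stick 3  [load 10/11]
5 USB sticks opened.

5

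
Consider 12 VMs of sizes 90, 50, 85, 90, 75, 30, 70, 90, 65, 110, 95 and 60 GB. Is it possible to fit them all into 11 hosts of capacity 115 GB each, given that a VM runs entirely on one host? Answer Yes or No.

A valid assignment using 10 hosts:
  host 1: 110 = 110
  host 2: 95 = 95
  host 3: 90 = 90
  host 4: 90 = 90
  host 5: 90 = 90
  host 6: 85 + 30 = 115
  host 7: 75 = 75
  host 8: 70 = 70
  host 9: 65 + 50 = 115
  host 10: 60 = 60
That uses only 10 ≤ 11, so 11 hosts are enough.

Yes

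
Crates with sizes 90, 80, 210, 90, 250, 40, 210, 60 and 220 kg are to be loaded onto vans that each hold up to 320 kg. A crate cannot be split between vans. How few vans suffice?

5

Total = 250 + 220 + 210 + 210 + 90 + 90 + 80 + 60 + 40 = 1250 kg.
Lower bound: ⌈1250/320⌉ = 4 vans.
A packing using 5 vans:
  van 1: 250 + 60 = 310
  van 2: 220 + 90 = 310
  van 3: 210 + 90 = 300
  van 4: 210 + 80 = 290
  van 5: 40 = 40
No arrangement into 4 vans stays within capacity, so 5 is optimal.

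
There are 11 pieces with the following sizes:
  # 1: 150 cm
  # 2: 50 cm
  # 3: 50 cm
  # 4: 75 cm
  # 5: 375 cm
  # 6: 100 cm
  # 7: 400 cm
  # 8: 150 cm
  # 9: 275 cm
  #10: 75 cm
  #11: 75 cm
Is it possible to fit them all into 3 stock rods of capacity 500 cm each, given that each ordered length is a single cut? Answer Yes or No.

Total = 1775 cm; ⌈1775/500⌉ = 4.
At least 4 stock rods are required, but only 3 are allowed.

No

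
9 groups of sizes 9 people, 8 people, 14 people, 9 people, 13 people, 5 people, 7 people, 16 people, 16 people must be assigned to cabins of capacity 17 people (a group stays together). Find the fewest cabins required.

7

Total = 16 + 16 + 14 + 13 + 9 + 9 + 8 + 7 + 5 = 97 people.
Lower bound: ⌈97/17⌉ = 6 cabins.
A packing using 7 cabins:
  cabin 1: 16 = 16
  cabin 2: 16 = 16
  cabin 3: 14 = 14
  cabin 4: 13 = 13
  cabin 5: 9 + 8 = 17
  cabin 6: 9 + 7 = 16
  cabin 7: 5 = 5
No arrangement into 6 cabins stays within capacity, so 7 is optimal.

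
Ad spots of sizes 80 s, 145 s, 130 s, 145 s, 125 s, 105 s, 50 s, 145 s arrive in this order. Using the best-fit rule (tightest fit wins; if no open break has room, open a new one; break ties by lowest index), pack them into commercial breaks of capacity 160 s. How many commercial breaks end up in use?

  80 → break 1 (new)  [load 80/160]
  145 → break 2 (new)  [load 145/160]
  130 → break 3 (new)  [load 130/160]
  145 → break 4 (new)  [load 145/160]
  125 → break 5 (new)  [load 125/160]
  105 → break 6 (new)  [load 105/160]
  50 → break 6  [load 155/160]
  145 → break 7 (new)  [load 145/160]
7 commercial breaks opened.

7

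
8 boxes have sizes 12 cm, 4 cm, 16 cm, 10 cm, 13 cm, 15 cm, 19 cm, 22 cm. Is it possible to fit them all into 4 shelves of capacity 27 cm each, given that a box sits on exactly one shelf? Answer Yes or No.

No

Total = 111 cm; ⌈111/27⌉ = 5.
At least 5 shelves are required, but only 4 are allowed.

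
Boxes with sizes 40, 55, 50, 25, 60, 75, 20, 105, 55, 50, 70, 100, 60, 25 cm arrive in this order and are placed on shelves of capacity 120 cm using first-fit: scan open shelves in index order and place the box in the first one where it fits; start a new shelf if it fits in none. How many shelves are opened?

  40 → shelf 1 (new)  [load 40/120]
  55 → shelf 1  [load 95/120]
  50 → shelf 2 (new)  [load 50/120]
  25 → shelf 1  [load 120/120]
  60 → shelf 2  [load 110/120]
  75 → shelf 3 (new)  [load 75/120]
  20 → shelf 3  [load 95/120]
  105 → shelf 4 (new)  [load 105/120]
  55 → shelf 5 (new)  [load 55/120]
  50 → shelf 5  [load 105/120]
  70 → shelf 6 (new)  [load 70/120]
  100 → shelf 7 (new)  [load 100/120]
  60 → shelf 8 (new)  [load 60/120]
  25 → shelf 3  [load 120/120]
8 shelves opened.

8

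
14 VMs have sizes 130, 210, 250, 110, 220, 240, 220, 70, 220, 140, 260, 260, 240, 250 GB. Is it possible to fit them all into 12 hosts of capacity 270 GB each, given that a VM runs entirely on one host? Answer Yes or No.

A valid assignment using 12 hosts:
  host 1: 260 = 260
  host 2: 260 = 260
  host 3: 250 = 250
  host 4: 250 = 250
  host 5: 240 = 240
  host 6: 240 = 240
  host 7: 220 = 220
  host 8: 220 = 220
  host 9: 220 = 220
  host 10: 210 = 210
  host 11: 140 + 130 = 270
  host 12: 110 + 70 = 180
Every load is within 270 GB, so 12 hosts suffice.

Yes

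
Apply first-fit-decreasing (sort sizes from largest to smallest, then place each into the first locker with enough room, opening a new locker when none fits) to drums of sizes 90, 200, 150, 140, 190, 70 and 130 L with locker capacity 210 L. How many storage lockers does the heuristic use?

6

Sorted descending: 200, 190, 150, 140, 130, 90, 70.
  200 → locker 1 (new)  [load 200/210]
  190 → locker 2 (new)  [load 190/210]
  150 → locker 3 (new)  [load 150/210]
  140 → locker 4 (new)  [load 140/210]
  130 → locker 5 (new)  [load 130/210]
  90 → locker 6 (new)  [load 90/210]
  70 → locker 4  [load 210/210]
6 storage lockers opened.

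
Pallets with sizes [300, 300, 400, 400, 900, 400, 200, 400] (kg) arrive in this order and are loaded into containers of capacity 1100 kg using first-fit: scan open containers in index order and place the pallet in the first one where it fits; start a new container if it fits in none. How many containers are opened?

4

  300 → container 1 (new)  [load 300/1100]
  300 → container 1  [load 600/1100]
  400 → container 1  [load 1000/1100]
  400 → container 2 (new)  [load 400/1100]
  900 → container 3 (new)  [load 900/1100]
  400 → container 2  [load 800/1100]
  200 → container 2  [load 1000/1100]
  400 → container 4 (new)  [load 400/1100]
4 containers opened.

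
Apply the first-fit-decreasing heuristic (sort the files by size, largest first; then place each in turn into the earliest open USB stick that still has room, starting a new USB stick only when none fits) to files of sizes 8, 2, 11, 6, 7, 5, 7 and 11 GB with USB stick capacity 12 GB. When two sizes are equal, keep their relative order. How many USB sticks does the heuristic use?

Sorted descending: 11, 11, 8, 7, 7, 6, 5, 2.
  11 → USB stick 1 (new)  [load 11/12]
  11 → USB stick 2 (new)  [load 11/12]
  8 → USB stick 3 (new)  [load 8/12]
  7 → USB stick 4 (new)  [load 7/12]
  7 → USB stick 5 (new)  [load 7/12]
  6 → USB stick 6 (new)  [load 6/12]
  5 → USB stick 4  [load 12/12]
  2 → USB stick 3  [load 10/12]
6 USB sticks opened.

6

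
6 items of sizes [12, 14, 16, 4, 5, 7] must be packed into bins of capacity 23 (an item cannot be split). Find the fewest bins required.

3

Total = 16 + 14 + 12 + 7 + 5 + 4 = 58.
Lower bound: ⌈58/23⌉ = 3 bins.
A packing using 3 bins:
  bin 1: 16 + 7 = 23
  bin 2: 14 + 5 + 4 = 23
  bin 3: 12 = 12
This matches the lower bound, so 3 is optimal.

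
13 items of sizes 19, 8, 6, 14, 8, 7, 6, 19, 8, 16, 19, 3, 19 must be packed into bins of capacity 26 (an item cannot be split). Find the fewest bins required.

7

Total = 19 + 19 + 19 + 19 + 16 + 14 + 8 + 8 + 8 + 7 + 6 + 6 + 3 = 152.
Lower bound: ⌈152/26⌉ = 6 bins.
A packing using 7 bins:
  bin 1: 19 + 7 = 26
  bin 2: 19 + 6 = 25
  bin 3: 19 + 6 = 25
  bin 4: 19 + 3 = 22
  bin 5: 16 + 8 = 24
  bin 6: 14 + 8 = 22
  bin 7: 8 = 8
No arrangement into 6 bins stays within capacity, so 7 is optimal.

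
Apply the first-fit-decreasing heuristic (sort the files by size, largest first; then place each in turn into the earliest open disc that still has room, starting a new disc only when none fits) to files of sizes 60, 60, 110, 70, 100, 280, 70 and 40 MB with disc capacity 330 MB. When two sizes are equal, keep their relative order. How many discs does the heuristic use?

3

Sorted descending: 280, 110, 100, 70, 70, 60, 60, 40.
  280 → disc 1 (new)  [load 280/330]
  110 → disc 2 (new)  [load 110/330]
  100 → disc 2  [load 210/330]
  70 → disc 2  [load 280/330]
  70 → disc 3 (new)  [load 70/330]
  60 → disc 3  [load 130/330]
  60 → disc 3  [load 190/330]
  40 → disc 1  [load 320/330]
3 discs opened.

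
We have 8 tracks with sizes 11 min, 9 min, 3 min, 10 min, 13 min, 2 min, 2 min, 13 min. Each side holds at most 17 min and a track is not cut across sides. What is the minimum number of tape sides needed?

5

Total = 13 + 13 + 11 + 10 + 9 + 3 + 2 + 2 = 63 min.
Lower bound: ⌈63/17⌉ = 4 tape sides.
Also, 5 tracks each exceed 17/2 min, and no two of those can share a side, so at least 5 tape sides are needed.
A packing using 5 tape sides:
  side 1: 13 + 3 = 16
  side 2: 13 + 2 + 2 = 17
  side 3: 11 = 11
  side 4: 10 = 10
  side 5: 9 = 9
This matches the lower bound, so 5 is optimal.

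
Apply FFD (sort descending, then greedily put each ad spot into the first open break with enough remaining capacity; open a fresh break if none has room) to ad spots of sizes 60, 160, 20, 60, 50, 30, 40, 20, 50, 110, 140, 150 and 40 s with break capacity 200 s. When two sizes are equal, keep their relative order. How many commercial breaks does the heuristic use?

Sorted descending: 160, 150, 140, 110, 60, 60, 50, 50, 40, 40, 30, 20, 20.
  160 → break 1 (new)  [load 160/200]
  150 → break 2 (new)  [load 150/200]
  140 → break 3 (new)  [load 140/200]
  110 → break 4 (new)  [load 110/200]
  60 → break 3  [load 200/200]
  60 → break 4  [load 170/200]
  50 → break 2  [load 200/200]
  50 → break 5 (new)  [load 50/200]
  40 → break 1  [load 200/200]
  40 → break 5  [load 90/200]
  30 → break 4  [load 200/200]
  20 → break 5  [load 110/200]
  20 → break 5  [load 130/200]
5 commercial breaks opened.

5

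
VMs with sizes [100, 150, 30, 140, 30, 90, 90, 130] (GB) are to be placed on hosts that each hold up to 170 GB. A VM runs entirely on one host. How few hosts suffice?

6

Total = 150 + 140 + 130 + 100 + 90 + 90 + 30 + 30 = 760 GB.
Lower bound: ⌈760/170⌉ = 5 hosts.
Also, 6 VMs each exceed 85 GB, and no two of those can share a host, so at least 6 hosts are needed.
A packing using 6 hosts:
  host 1: 150 = 150
  host 2: 140 + 30 = 170
  host 3: 130 + 30 = 160
  host 4: 100 = 100
  host 5: 90 = 90
  host 6: 90 = 90
This matches the lower bound, so 6 is optimal.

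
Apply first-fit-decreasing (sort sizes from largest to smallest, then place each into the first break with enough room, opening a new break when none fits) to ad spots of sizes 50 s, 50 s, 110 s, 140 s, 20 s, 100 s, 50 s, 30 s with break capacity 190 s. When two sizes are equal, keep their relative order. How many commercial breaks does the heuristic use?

Sorted descending: 140, 110, 100, 50, 50, 50, 30, 20.
  140 → break 1 (new)  [load 140/190]
  110 → break 2 (new)  [load 110/190]
  100 → break 3 (new)  [load 100/190]
  50 → break 1  [load 190/190]
  50 → break 2  [load 160/190]
  50 → break 3  [load 150/190]
  30 → break 2  [load 190/190]
  20 → break 3  [load 170/190]
3 commercial breaks opened.

3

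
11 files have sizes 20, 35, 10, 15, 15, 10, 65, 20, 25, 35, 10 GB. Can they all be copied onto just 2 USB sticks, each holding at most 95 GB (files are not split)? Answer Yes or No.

Total = 260 GB; ⌈260/95⌉ = 3.
At least 3 USB sticks are required, but only 2 are allowed.

No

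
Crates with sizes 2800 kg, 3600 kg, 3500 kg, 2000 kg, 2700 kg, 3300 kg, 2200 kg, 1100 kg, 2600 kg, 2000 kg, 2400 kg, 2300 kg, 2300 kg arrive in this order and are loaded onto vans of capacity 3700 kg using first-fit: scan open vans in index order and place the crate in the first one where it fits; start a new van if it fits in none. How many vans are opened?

12

  2800 → van 1 (new)  [load 2800/3700]
  3600 → van 2 (new)  [load 3600/3700]
  3500 → van 3 (new)  [load 3500/3700]
  2000 → van 4 (new)  [load 2000/3700]
  2700 → van 5 (new)  [load 2700/3700]
  3300 → van 6 (new)  [load 3300/3700]
  2200 → van 7 (new)  [load 2200/3700]
  1100 → van 4  [load 3100/3700]
  2600 → van 8 (new)  [load 2600/3700]
  2000 → van 9 (new)  [load 2000/3700]
  2400 → van 10 (new)  [load 2400/3700]
  2300 → van 11 (new)  [load 2300/3700]
  2300 → van 12 (new)  [load 2300/3700]
12 vans opened.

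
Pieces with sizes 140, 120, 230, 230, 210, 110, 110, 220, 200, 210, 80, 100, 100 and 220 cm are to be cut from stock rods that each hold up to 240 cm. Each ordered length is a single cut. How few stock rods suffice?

Total = 230 + 230 + 220 + 220 + 210 + 210 + 200 + 140 + 120 + 110 + 110 + 100 + 100 + 80 = 2280 cm.
Lower bound: ⌈2280/240⌉ = 10 stock rods.
A packing using 11 stock rods:
  stock rod 1: 230 = 230
  stock rod 2: 230 = 230
  stock rod 3: 220 = 220
  stock rod 4: 220 = 220
  stock rod 5: 210 = 210
  stock rod 6: 210 = 210
  stock rod 7: 200 = 200
  stock rod 8: 140 + 100 = 240
  stock rod 9: 120 + 110 = 230
  stock rod 10: 110 + 100 = 210
  stock rod 11: 80 = 80
No arrangement into 10 stock rods stays within capacity, so 11 is optimal.

11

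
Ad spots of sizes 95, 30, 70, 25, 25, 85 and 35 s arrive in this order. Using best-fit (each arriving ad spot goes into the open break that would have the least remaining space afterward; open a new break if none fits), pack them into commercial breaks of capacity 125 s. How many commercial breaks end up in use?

3

  95 → break 1 (new)  [load 95/125]
  30 → break 1  [load 125/125]
  70 → break 2 (new)  [load 70/125]
  25 → break 2  [load 95/125]
  25 → break 2  [load 120/125]
  85 → break 3 (new)  [load 85/125]
  35 → break 3  [load 120/125]
3 commercial breaks opened.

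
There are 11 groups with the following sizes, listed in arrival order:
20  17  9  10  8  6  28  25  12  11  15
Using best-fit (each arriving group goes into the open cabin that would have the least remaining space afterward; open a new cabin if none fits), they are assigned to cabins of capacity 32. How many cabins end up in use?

  20 → cabin 1 (new)  [load 20/32]
  17 → cabin 2 (new)  [load 17/32]
  9 → cabin 1  [load 29/32]
  10 → cabin 2  [load 27/32]
  8 → cabin 3 (new)  [load 8/32]
  6 → cabin 3  [load 14/32]
  28 → cabin 4 (new)  [load 28/32]
  25 → cabin 5 (new)  [load 25/32]
  12 → cabin 3  [load 26/32]
  11 → cabin 6 (new)  [load 11/32]
  15 → cabin 6  [load 26/32]
6 cabins opened.

6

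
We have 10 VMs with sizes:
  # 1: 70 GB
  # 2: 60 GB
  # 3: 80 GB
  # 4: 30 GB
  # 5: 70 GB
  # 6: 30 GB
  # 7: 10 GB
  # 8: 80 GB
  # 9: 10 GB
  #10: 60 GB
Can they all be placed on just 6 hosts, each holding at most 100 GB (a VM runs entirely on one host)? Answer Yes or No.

A valid assignment using 6 hosts:
  host 1: 80 + 10 + 10 = 100
  host 2: 80 = 80
  host 3: 70 + 30 = 100
  host 4: 70 + 30 = 100
  host 5: 60 = 60
  host 6: 60 = 60
Every load is within 100 GB, so 6 hosts suffice.

Yes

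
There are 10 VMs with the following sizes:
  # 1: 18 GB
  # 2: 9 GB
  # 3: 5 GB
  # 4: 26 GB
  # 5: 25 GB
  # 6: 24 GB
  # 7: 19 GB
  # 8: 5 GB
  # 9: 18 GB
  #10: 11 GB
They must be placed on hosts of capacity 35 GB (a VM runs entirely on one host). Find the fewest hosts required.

Total = 26 + 25 + 24 + 19 + 18 + 18 + 11 + 9 + 5 + 5 = 160 GB.
Lower bound: ⌈160/35⌉ = 5 hosts.
Also, 6 VMs each exceed 35/2 GB, and no two of those can share a host, so at least 6 hosts are needed.
A packing using 6 hosts:
  host 1: 26 + 9 = 35
  host 2: 25 + 5 + 5 = 35
  host 3: 24 + 11 = 35
  host 4: 19 = 19
  host 5: 18 = 18
  host 6: 18 = 18
This matches the lower bound, so 6 is optimal.

6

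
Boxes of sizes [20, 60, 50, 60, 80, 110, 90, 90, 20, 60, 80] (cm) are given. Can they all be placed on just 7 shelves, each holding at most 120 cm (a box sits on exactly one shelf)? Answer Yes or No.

A valid assignment using 7 shelves:
  shelf 1: 110 = 110
  shelf 2: 90 + 20 = 110
  shelf 3: 90 + 20 = 110
  shelf 4: 80 = 80
  shelf 5: 80 = 80
  shelf 6: 60 + 60 = 120
  shelf 7: 60 + 50 = 110
Every load is within 120 cm, so 7 shelves suffice.

Yes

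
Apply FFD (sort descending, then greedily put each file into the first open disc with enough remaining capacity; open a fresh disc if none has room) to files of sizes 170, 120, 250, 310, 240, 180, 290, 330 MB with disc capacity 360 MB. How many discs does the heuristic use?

6

Sorted descending: 330, 310, 290, 250, 240, 180, 170, 120.
  330 → disc 1 (new)  [load 330/360]
  310 → disc 2 (new)  [load 310/360]
  290 → disc 3 (new)  [load 290/360]
  250 → disc 4 (new)  [load 250/360]
  240 → disc 5 (new)  [load 240/360]
  180 → disc 6 (new)  [load 180/360]
  170 → disc 6  [load 350/360]
  120 → disc 5  [load 360/360]
6 discs opened.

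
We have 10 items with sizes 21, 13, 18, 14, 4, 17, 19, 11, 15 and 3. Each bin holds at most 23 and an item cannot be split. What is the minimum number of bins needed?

8

Total = 21 + 19 + 18 + 17 + 15 + 14 + 13 + 11 + 4 + 3 = 135.
Lower bound: ⌈135/23⌉ = 6 bins.
Also, 7 items each exceed 23/2, and no two of those can share a bin, so at least 7 bins are needed.
A packing using 8 bins:
  bin 1: 21 = 21
  bin 2: 19 + 4 = 23
  bin 3: 18 + 3 = 21
  bin 4: 17 = 17
  bin 5: 15 = 15
  bin 6: 14 = 14
  bin 7: 13 = 13
  bin 8: 11 = 11
No arrangement into 7 bins stays within capacity, so 8 is optimal.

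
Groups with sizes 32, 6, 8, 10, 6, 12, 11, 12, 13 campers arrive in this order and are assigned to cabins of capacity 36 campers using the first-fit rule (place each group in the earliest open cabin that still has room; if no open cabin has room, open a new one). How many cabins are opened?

  32 → cabin 1 (new)  [load 32/36]
  6 → cabin 2 (new)  [load 6/36]
  8 → cabin 2  [load 14/36]
  10 → cabin 2  [load 24/36]
  6 → cabin 2  [load 30/36]
  12 → cabin 3 (new)  [load 12/36]
  11 → cabin 3  [load 23/36]
  12 → cabin 3  [load 35/36]
  13 → cabin 4 (new)  [load 13/36]
4 cabins opened.

4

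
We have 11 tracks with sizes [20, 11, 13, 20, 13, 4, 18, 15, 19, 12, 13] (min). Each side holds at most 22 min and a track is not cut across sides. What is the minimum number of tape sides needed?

10

Total = 20 + 20 + 19 + 18 + 15 + 13 + 13 + 13 + 12 + 11 + 4 = 158 min.
Lower bound: ⌈158/22⌉ = 8 tape sides.
Also, 9 tracks each exceed 11 min, and no two of those can share a side, so at least 9 tape sides are needed.
A packing using 10 tape sides:
  side 1: 20 = 20
  side 2: 20 = 20
  side 3: 19 = 19
  side 4: 18 + 4 = 22
  side 5: 15 = 15
  side 6: 13 = 13
  side 7: 13 = 13
  side 8: 13 = 13
  side 9: 12 = 12
  side 10: 11 = 11
No arrangement into 9 tape sides stays within capacity, so 10 is optimal.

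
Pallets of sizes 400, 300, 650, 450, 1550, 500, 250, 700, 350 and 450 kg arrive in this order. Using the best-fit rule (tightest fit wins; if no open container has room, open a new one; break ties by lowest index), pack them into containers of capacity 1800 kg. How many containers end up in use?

  400 → container 1 (new)  [load 400/1800]
  300 → container 1  [load 700/1800]
  650 → container 1  [load 1350/1800]
  450 → container 1  [load 1800/1800]
  1550 → container 2 (new)  [load 1550/1800]
  500 → container 3 (new)  [load 500/1800]
  250 → container 2  [load 1800/1800]
  700 → container 3  [load 1200/1800]
  350 → container 3  [load 1550/1800]
  450 → container 4 (new)  [load 450/1800]
4 containers opened.

4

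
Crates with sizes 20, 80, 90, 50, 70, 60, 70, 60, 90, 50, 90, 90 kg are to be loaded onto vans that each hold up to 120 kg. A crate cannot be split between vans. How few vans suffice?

Total = 90 + 90 + 90 + 90 + 80 + 70 + 70 + 60 + 60 + 50 + 50 + 20 = 820 kg.
Lower bound: ⌈820/120⌉ = 7 vans.
A packing using 8 vans:
  van 1: 90 + 20 = 110
  van 2: 90 = 90
  van 3: 90 = 90
  van 4: 90 = 90
  van 5: 80 = 80
  van 6: 70 + 50 = 120
  van 7: 70 + 50 = 120
  van 8: 60 + 60 = 120
No arrangement into 7 vans stays within capacity, so 8 is optimal.

8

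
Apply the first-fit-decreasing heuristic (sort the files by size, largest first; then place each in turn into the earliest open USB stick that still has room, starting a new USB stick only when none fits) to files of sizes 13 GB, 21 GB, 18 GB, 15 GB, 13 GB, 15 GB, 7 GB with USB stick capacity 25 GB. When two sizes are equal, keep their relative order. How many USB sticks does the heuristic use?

Sorted descending: 21, 18, 15, 15, 13, 13, 7.
  21 → USB stick 1 (new)  [load 21/25]
  18 → USB stick 2 (new)  [load 18/25]
  15 → USB stick 3 (new)  [load 15/25]
  15 → USB stick 4 (new)  [load 15/25]
  13 → USB stick 5 (new)  [load 13/25]
  13 → USB stick 6 (new)  [load 13/25]
  7 → USB stick 2  [load 25/25]
6 USB sticks opened.

6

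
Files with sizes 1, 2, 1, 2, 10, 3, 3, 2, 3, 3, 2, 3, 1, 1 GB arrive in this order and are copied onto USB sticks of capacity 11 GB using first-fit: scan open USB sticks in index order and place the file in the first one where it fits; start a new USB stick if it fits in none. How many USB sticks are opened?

  1 → USB stick 1 (new)  [load 1/11]
  2 → USB stick 1  [load 3/11]
  1 → USB stick 1  [load 4/11]
  2 → USB stick 1  [load 6/11]
  10 → USB stick 2 (new)  [load 10/11]
  3 → USB stick 1  [load 9/11]
  3 → USB stick 3 (new)  [load 3/11]
  2 → USB stick 1  [load 11/11]
  3 → USB stick 3  [load 6/11]
  3 → USB stick 3  [load 9/11]
  2 → USB stick 3  [load 11/11]
  3 → USB stick 4 (new)  [load 3/11]
  1 → USB stick 2  [load 11/11]
  1 → USB stick 4  [load 4/11]
4 USB sticks opened.

4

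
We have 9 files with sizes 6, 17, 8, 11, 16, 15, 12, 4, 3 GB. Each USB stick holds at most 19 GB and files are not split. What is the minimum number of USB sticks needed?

5

Total = 17 + 16 + 15 + 12 + 11 + 8 + 6 + 4 + 3 = 92 GB.
Lower bound: ⌈92/19⌉ = 5 USB sticks.
A packing using 5 USB sticks:
  USB stick 1: 17 = 17
  USB stick 2: 16 + 3 = 19
  USB stick 3: 15 + 4 = 19
  USB stick 4: 12 + 6 = 18
  USB stick 5: 11 + 8 = 19
This matches the lower bound, so 5 is optimal.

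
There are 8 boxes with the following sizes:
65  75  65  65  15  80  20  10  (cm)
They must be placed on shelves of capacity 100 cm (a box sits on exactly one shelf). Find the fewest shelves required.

Total = 80 + 75 + 65 + 65 + 65 + 20 + 15 + 10 = 395 cm.
Lower bound: ⌈395/100⌉ = 4 shelves.
Also, 5 boxes each exceed 50 cm, and no two of those can share a shelf, so at least 5 shelves are needed.
A packing using 5 shelves:
  shelf 1: 80 + 20 = 100
  shelf 2: 75 + 15 + 10 = 100
  shelf 3: 65 = 65
  shelf 4: 65 = 65
  shelf 5: 65 = 65
This matches the lower bound, so 5 is optimal.

5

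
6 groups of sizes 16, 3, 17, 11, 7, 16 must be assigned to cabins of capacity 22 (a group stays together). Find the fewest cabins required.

4

Total = 17 + 16 + 16 + 11 + 7 + 3 = 70.
Lower bound: ⌈70/22⌉ = 4 cabins.
A packing using 4 cabins:
  cabin 1: 17 + 3 = 20
  cabin 2: 16 = 16
  cabin 3: 16 = 16
  cabin 4: 11 + 7 = 18
This matches the lower bound, so 4 is optimal.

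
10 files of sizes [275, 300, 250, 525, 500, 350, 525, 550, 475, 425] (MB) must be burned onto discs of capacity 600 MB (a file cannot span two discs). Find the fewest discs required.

Total = 550 + 525 + 525 + 500 + 475 + 425 + 350 + 300 + 275 + 250 = 4175 MB.
Lower bound: ⌈4175/600⌉ = 7 discs.
A packing using 8 discs:
  disc 1: 550 = 550
  disc 2: 525 = 525
  disc 3: 525 = 525
  disc 4: 500 = 500
  disc 5: 475 = 475
  disc 6: 425 = 425
  disc 7: 350 + 250 = 600
  disc 8: 300 + 275 = 575
No arrangement into 7 discs stays within capacity, so 8 is optimal.

8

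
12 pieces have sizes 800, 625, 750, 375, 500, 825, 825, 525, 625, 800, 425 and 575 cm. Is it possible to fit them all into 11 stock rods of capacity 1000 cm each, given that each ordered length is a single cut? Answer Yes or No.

A valid assignment using 10 stock rods:
  stock rod 1: 825 = 825
  stock rod 2: 825 = 825
  stock rod 3: 800 = 800
  stock rod 4: 800 = 800
  stock rod 5: 750 = 750
  stock rod 6: 625 + 375 = 1000
  stock rod 7: 625 = 625
  stock rod 8: 575 + 425 = 1000
  stock rod 9: 525 = 525
  stock rod 10: 500 = 500
That uses only 10 ≤ 11, so 11 stock rods are enough.

Yes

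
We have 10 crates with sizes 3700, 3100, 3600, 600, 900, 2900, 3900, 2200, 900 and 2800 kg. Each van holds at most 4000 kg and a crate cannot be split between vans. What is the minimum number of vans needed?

Total = 3900 + 3700 + 3600 + 3100 + 2900 + 2800 + 2200 + 900 + 900 + 600 = 24600 kg.
Lower bound: ⌈24600/4000⌉ = 7 vans.
A packing using 7 vans:
  van 1: 3900 = 3900
  van 2: 3700 = 3700
  van 3: 3600 = 3600
  van 4: 3100 + 900 = 4000
  van 5: 2900 + 900 = 3800
  van 6: 2800 + 600 = 3400
  van 7: 2200 = 2200
This matches the lower bound, so 7 is optimal.

7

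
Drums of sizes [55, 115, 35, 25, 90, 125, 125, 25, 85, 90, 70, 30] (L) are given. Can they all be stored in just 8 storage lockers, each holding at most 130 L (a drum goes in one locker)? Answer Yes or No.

Yes

A valid assignment using 8 storage lockers:
  locker 1: 125 = 125
  locker 2: 125 = 125
  locker 3: 115 = 115
  locker 4: 90 + 35 = 125
  locker 5: 90 + 30 = 120
  locker 6: 85 + 25 = 110
  locker 7: 70 + 55 = 125
  locker 8: 25 = 25
Every load is within 130 L, so 8 storage lockers suffice.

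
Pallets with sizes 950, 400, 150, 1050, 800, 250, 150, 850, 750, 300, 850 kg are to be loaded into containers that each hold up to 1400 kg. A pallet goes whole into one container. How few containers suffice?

6

Total = 1050 + 950 + 850 + 850 + 800 + 750 + 400 + 300 + 250 + 150 + 150 = 6500 kg.
Lower bound: ⌈6500/1400⌉ = 5 containers.
Also, 6 pallets each exceed 700 kg, and no two of those can share a container, so at least 6 containers are needed.
A packing using 6 containers:
  container 1: 1050 + 300 = 1350
  container 2: 950 + 400 = 1350
  container 3: 850 + 250 + 150 + 150 = 1400
  container 4: 850 = 850
  container 5: 800 = 800
  container 6: 750 = 750
This matches the lower bound, so 6 is optimal.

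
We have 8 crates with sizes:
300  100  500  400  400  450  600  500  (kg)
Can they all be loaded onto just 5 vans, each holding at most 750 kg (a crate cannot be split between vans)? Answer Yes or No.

No

Total = 3250 kg; ⌈3250/750⌉ = 5.
6 crates each exceed half the capacity and cannot share a van, forcing at least 6 vans.
At least 6 vans are required, but only 5 are allowed.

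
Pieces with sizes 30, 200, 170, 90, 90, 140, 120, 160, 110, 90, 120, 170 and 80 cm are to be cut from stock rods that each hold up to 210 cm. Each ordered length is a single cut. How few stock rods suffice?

Total = 200 + 170 + 170 + 160 + 140 + 120 + 120 + 110 + 90 + 90 + 90 + 80 + 30 = 1570 cm.
Lower bound: ⌈1570/210⌉ = 8 stock rods.
A packing using 9 stock rods:
  stock rod 1: 200 = 200
  stock rod 2: 170 + 30 = 200
  stock rod 3: 170 = 170
  stock rod 4: 160 = 160
  stock rod 5: 140 = 140
  stock rod 6: 120 + 90 = 210
  stock rod 7: 120 + 90 = 210
  stock rod 8: 110 + 90 = 200
  stock rod 9: 80 = 80
No arrangement into 8 stock rods stays within capacity, so 9 is optimal.

9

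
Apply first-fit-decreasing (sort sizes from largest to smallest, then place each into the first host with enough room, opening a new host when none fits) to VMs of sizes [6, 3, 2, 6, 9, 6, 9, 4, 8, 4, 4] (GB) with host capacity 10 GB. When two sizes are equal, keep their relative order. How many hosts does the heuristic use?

Sorted descending: 9, 9, 8, 6, 6, 6, 4, 4, 4, 3, 2.
  9 → host 1 (new)  [load 9/10]
  9 → host 2 (new)  [load 9/10]
  8 → host 3 (new)  [load 8/10]
  6 → host 4 (new)  [load 6/10]
  6 → host 5 (new)  [load 6/10]
  6 → host 6 (new)  [load 6/10]
  4 → host 4  [load 10/10]
  4 → host 5  [load 10/10]
  4 → host 6  [load 10/10]
  3 → host 7 (new)  [load 3/10]
  2 → host 3  [load 10/10]
7 hosts opened.

7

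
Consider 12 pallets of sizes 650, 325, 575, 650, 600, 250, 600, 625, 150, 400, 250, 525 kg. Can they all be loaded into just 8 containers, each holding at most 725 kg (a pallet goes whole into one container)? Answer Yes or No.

Total = 5600 kg; ⌈5600/725⌉ = 8.
The bound of 8 does not rule out 8, but exhaustive search shows no assignment into 8 containers of capacity 725 kg exists — the minimum is 9.

No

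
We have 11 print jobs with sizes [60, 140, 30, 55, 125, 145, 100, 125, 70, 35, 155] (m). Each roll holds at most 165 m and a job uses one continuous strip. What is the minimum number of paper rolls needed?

Total = 155 + 145 + 140 + 125 + 125 + 100 + 70 + 60 + 55 + 35 + 30 = 1040 m.
Lower bound: ⌈1040/165⌉ = 7 paper rolls.
A packing using 7 paper rolls:
  roll 1: 155 = 155
  roll 2: 145 = 145
  roll 3: 140 = 140
  roll 4: 125 + 35 = 160
  roll 5: 125 + 30 = 155
  roll 6: 100 + 60 = 160
  roll 7: 70 + 55 = 125
This matches the lower bound, so 7 is optimal.

7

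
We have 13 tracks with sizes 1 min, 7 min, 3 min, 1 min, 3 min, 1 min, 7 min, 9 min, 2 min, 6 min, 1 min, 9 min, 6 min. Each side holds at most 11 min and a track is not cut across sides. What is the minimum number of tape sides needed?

6

Total = 9 + 9 + 7 + 7 + 6 + 6 + 3 + 3 + 2 + 1 + 1 + 1 + 1 = 56 min.
Lower bound: ⌈56/11⌉ = 6 tape sides.
A packing using 6 tape sides:
  side 1: 9 + 2 = 11
  side 2: 9 + 1 + 1 = 11
  side 3: 7 + 3 + 1 = 11
  side 4: 7 + 3 + 1 = 11
  side 5: 6 = 6
  side 6: 6 = 6
This matches the lower bound, so 6 is optimal.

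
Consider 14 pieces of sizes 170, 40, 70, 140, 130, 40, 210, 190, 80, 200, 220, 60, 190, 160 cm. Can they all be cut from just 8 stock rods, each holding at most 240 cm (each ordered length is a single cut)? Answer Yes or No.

No

Total = 1900 cm; ⌈1900/240⌉ = 8.
9 pieces each exceed half the capacity and cannot share a stock rod, forcing at least 9 stock rods.
At least 9 stock rods are required, but only 8 are allowed.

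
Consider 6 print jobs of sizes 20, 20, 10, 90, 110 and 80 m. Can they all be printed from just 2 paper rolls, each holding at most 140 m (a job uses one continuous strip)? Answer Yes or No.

No

Total = 330 m; ⌈330/140⌉ = 3.
At least 3 paper rolls are required, but only 2 are allowed.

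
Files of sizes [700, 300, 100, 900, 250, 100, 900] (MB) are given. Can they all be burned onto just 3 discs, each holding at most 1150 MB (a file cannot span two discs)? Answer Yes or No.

A valid assignment using 3 discs:
  disc 1: 900 + 250 = 1150
  disc 2: 900 + 100 + 100 = 1100
  disc 3: 700 + 300 = 1000
Every load is within 1150 MB, so 3 discs suffice.

Yes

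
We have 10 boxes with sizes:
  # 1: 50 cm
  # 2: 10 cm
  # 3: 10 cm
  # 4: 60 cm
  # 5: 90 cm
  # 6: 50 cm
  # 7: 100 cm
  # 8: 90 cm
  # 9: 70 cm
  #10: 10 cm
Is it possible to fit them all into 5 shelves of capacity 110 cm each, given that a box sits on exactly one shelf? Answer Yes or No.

Total = 540 cm; ⌈540/110⌉ = 5.
The bound of 5 does not rule out 5, but exhaustive search shows no assignment into 5 shelves of capacity 110 cm exists — the minimum is 6.

No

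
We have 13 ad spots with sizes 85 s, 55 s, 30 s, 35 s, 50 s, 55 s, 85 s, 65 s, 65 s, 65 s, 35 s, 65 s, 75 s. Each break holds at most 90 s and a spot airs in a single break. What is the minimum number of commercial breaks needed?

10

Total = 85 + 85 + 75 + 65 + 65 + 65 + 65 + 55 + 55 + 50 + 35 + 35 + 30 = 765 s.
Lower bound: ⌈765/90⌉ = 9 commercial breaks.
Also, 10 ad spots each exceed 45 s, and no two of those can share a break, so at least 10 commercial breaks are needed.
A packing using 10 commercial breaks:
  break 1: 85 = 85
  break 2: 85 = 85
  break 3: 75 = 75
  break 4: 65 = 65
  break 5: 65 = 65
  break 6: 65 = 65
  break 7: 65 = 65
  break 8: 55 + 35 = 90
  break 9: 55 + 35 = 90
  break 10: 50 + 30 = 80
This matches the lower bound, so 10 is optimal.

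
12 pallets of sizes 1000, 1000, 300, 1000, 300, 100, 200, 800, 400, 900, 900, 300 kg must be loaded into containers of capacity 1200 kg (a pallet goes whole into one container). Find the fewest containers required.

Total = 1000 + 1000 + 1000 + 900 + 900 + 800 + 400 + 300 + 300 + 300 + 200 + 100 = 7200 kg.
Lower bound: ⌈7200/1200⌉ = 6 containers.
A packing using 7 containers:
  container 1: 1000 + 200 = 1200
  container 2: 1000 + 100 = 1100
  container 3: 1000 = 1000
  container 4: 900 + 300 = 1200
  container 5: 900 + 300 = 1200
  container 6: 800 + 400 = 1200
  container 7: 300 = 300
No arrangement into 6 containers stays within capacity, so 7 is optimal.

7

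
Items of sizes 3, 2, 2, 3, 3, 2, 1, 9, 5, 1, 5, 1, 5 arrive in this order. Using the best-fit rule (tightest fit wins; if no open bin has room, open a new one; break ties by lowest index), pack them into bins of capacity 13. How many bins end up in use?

  3 → bin 1 (new)  [load 3/13]
  2 → bin 1  [load 5/13]
  2 → bin 1  [load 7/13]
  3 → bin 1  [load 10/13]
  3 → bin 1  [load 13/13]
  2 → bin 2 (new)  [load 2/13]
  1 → bin 2  [load 3/13]
  9 → bin 2  [load 12/13]
  5 → bin 3 (new)  [load 5/13]
  1 → bin 2  [load 13/13]
  5 → bin 3  [load 10/13]
  1 → bin 3  [load 11/13]
  5 → bin 4 (new)  [load 5/13]
4 bins opened.

4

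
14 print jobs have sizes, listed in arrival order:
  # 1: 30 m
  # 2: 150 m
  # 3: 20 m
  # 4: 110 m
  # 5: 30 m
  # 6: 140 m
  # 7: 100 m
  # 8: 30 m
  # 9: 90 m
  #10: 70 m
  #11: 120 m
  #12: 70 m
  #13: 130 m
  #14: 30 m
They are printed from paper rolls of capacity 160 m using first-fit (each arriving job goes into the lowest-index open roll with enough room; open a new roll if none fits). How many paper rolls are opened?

8

  30 → roll 1 (new)  [load 30/160]
  150 → roll 2 (new)  [load 150/160]
  20 → roll 1  [load 50/160]
  110 → roll 1  [load 160/160]
  30 → roll 3 (new)  [load 30/160]
  140 → roll 4 (new)  [load 140/160]
  100 → roll 3  [load 130/160]
  30 → roll 3  [load 160/160]
  90 → roll 5 (new)  [load 90/160]
  70 → roll 5  [load 160/160]
  120 → roll 6 (new)  [load 120/160]
  70 → roll 7 (new)  [load 70/160]
  130 → roll 8 (new)  [load 130/160]
  30 → roll 6  [load 150/160]
8 paper rolls opened.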